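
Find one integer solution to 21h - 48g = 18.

Step 1: Check solvability.
gcd(21, 48) = 3
Since 3 divides 18, solutions exist.

Step 2: Apply extended Euclidean algorithm to find gcd.
We find integers such that 21*x0 + 48*y0 = 3

Step 3: Scale the particular solution.
Multiply by 18/3 = 6:
h = 42, g = 18

Step 4: Verify.
21*(42) - 48*(18) = 18 = 18 ✓

h = 42, g = 18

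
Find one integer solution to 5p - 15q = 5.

Step 1: Check solvability.
gcd(5, 15) = 5
Since 5 divides 5, solutions exist.

Step 2: Apply extended Euclidean algorithm to find gcd.
We find integers such that 5*x0 + 15*y0 = 5

Step 3: Scale the particular solution.
Multiply by 5/5 = 1:
p = 1, q = 0

Step 4: Verify.
5*(1) - 15*(0) = 5 = 5 ✓

p = 1, q = 0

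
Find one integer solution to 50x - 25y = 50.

Step 1: Check solvability.
gcd(50, 25) = 25
Since 25 divides 50, solutions exist.

Step 2: Apply extended Euclidean algorithm to find gcd.
We find integers such that 50*x0 + 25*y0 = 25

Step 3: Scale the particular solution.
Multiply by 50/25 = 2:
x = 0, y = -2

Step 4: Verify.
50*(0) - 25*(-2) = 50 = 50 ✓

x = 0, y = -2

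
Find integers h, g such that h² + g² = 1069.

We need to find integers h, g > 0 such that h² + g² = 1069.
Trying h = 13: g² = 1069 - 13² = 1069 - 169 = 900
g = 30
Check: 13² + 30² = 169 + 900 = 1069 ✓

1069 = 13² + 30²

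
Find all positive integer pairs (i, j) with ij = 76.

The positive divisors of 76 are: 1, 2, 4, 19, 38, 76.
Each divisor d gives the pair (d, 76/d):
(1, 76), (2, 38), (4, 19), (19, 4), (38, 2), (76, 1)

(1, 76), (2, 38), (4, 19), (19, 4), (38, 2), (76, 1)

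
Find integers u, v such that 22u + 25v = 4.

Step 1: Check solvability.
gcd(22, 25) = 1
Since 1 divides 4, solutions exist.

Step 2: Apply extended Euclidean algorithm to find gcd.
We find integers such that 22*x0 + 25*y0 = 1

Step 3: Scale the particular solution.
Multiply by 4/1 = 4:
u = 32, v = -28

Step 4: Verify.
22*(32) + 25*(-28) = 4 = 4 ✓

u = 32, v = -28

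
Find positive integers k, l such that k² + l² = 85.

Search for k with 85 - k² a perfect square.
k = 2: 85 - 2² = 85 - 4 = 81 = 9² ✓
So k = 2, l = 9.

k = 2, l = 9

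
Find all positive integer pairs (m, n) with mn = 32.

The positive divisors of 32 are: 1, 2, 4, 8, 16, 32.
Each divisor d gives the pair (d, 32/d):
(1, 32), (2, 16), (4, 8), (8, 4), (16, 2), (32, 1)

(1, 32), (2, 16), (4, 8), (8, 4), (16, 2), (32, 1)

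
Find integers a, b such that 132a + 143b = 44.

Step 1: Check solvability.
gcd(132, 143) = 11
Since 11 divides 44, solutions exist.

Step 2: Apply extended Euclidean algorithm to find gcd.
We find integers such that 132*x0 + 143*y0 = 11

Step 3: Scale the particular solution.
Multiply by 44/11 = 4:
a = -4, b = 4

Step 4: Verify.
132*(-4) + 143*(4) = 44 = 44 ✓

a = -4, b = 4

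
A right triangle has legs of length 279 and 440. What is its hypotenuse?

c² = a² + b² = 279² + 440² = 77841 + 193600 = 271441
c = 521

521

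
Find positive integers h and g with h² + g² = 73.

We need to find integers h, g > 0 such that h² + g² = 73.
Trying h = 3: g² = 73 - 3² = 73 - 9 = 64
g = 8
Check: 3² + 8² = 9 + 64 = 73 ✓

73 = 3² + 8²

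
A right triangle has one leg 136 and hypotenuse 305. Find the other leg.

a² = c² - b² = 93025 - 18496 = 74529
a = 273

273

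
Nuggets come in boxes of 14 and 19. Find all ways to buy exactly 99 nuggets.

We need non-negative integers (x, y) with 14x + 19y = 99.
For each x in 0..7, check if 99 - 14x is a non-negative multiple of 19.
x = 3: 19y = 57, y = 3 ✓

(3 boxes of 14, 3 boxes of 19)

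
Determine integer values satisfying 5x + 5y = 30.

Step 1: Check solvability.
gcd(5, 5) = 5
Since 5 divides 30, solutions exist.

Step 2: Apply extended Euclidean algorithm to find gcd.
We find integers such that 5*x0 + 5*y0 = 5

Step 3: Scale the particular solution.
Multiply by 30/5 = 6:
x = 0, y = 6

Step 4: Verify.
5*(0) + 5*(6) = 30 = 30 ✓

x = 0, y = 6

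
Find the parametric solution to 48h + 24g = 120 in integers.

Step 1: Compute gcd(48, 24) = 24.
Since 24 divides 120, solutions exist.

Step 2: Find a particular solution using extended Euclidean algorithm.
We get h₀ = 0, g₀ = 5.
Check: 48*0 + 24*5 = 120 = 120 ✓

Step 3: Write the general solution.
h = 0 + (24/24)t = 0 + 1t
g = 5 - (48/24)t = 5 - 2t
for any integer t.

h = 0 + 1t, g = 5 - 2t for integer t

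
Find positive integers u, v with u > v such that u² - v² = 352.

Factor: u² - v² = (u+v)(u-v) = 352.
We need two factors of 352 with the same parity.
Use u+v = 176 and u-v = 2 (product 176·2 = 352).
Adding: 2u = 178, so u = 89.
Subtracting: 2v = 174, so v = 87.
Check: 89² - 87² = 7921 - 7569 = 352 ✓

u = 89, v = 87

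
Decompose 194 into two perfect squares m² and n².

We need to find integers m, n > 0 such that m² + n² = 194.
Trying m = 5: n² = 194 - 5² = 194 - 25 = 169
n = 13
Check: 5² + 13² = 25 + 169 = 194 ✓

194 = 5² + 13²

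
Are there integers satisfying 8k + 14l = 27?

Step 1: Compute gcd(8, 14).
gcd(8, 14) = 2

Step 2: Check divisibility.
Does 2 divide 27? 27 = 2 x 13 + 1, so no.

By the theorem on linear Diophantine equations, 8k + 14l = 27 has integer solutions if and only if gcd(8, 14) divides 27. Since 2 does not divide 27, no solutions exist.

No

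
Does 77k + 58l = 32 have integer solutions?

Step 1: Compute gcd(77, 58).
gcd(77, 58) = 1

Step 2: Check divisibility.
Does 1 divide 32? 32 = 1 x 32, so yes.

By the theorem on linear Diophantine equations, 77k + 58l = 32 has integer solutions if and only if gcd(77, 58) divides 32. Since 1 | 32, solutions exist.

Yes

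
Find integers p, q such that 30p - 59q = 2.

Step 1: Check solvability.
gcd(30, 59) = 1
Since 1 divides 2, solutions exist.

Step 2: Apply extended Euclidean algorithm to find gcd.
We find integers such that 30*x0 + 59*y0 = 1

Step 3: Scale the particular solution.
Multiply by 2/1 = 2:
p = 4, q = 2

Step 4: Verify.
30*(4) - 59*(2) = 2 = 2 ✓

p = 4, q = 2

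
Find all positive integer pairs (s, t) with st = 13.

The positive divisors of 13 are: 1, 13.
Each divisor d gives the pair (d, 13/d):
(1, 13), (13, 1)

(1, 13), (13, 1)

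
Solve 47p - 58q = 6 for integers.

Step 1: Check solvability.
gcd(47, 58) = 1
Since 1 divides 6, solutions exist.

Step 2: Apply extended Euclidean algorithm to find gcd.
We find integers such that 47*x0 + 58*y0 = 1

Step 3: Scale the particular solution.
Multiply by 6/1 = 6:
p = 126, q = 102

Step 4: Verify.
47*(126) - 58*(102) = 6 = 6 ✓

p = 126, q = 102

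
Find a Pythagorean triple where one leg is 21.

We need the other leg and hypotenuse such that 21² + x² = c².
Take x = 20, c = 29: 21² + 20² = 441 + 400 = 841 = 29² ✓
Triple: (21, 20, 29)

(21, 20, 29)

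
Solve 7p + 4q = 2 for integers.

Step 1: Check solvability.
gcd(7, 4) = 1
Since 1 divides 2, solutions exist.

Step 2: Apply extended Euclidean algorithm to find gcd.
We find integers such that 7*x0 + 4*y0 = 1

Step 3: Scale the particular solution.
Multiply by 2/1 = 2:
p = -2, q = 4

Step 4: Verify.
7*(-2) + 4*(4) = 2 = 2 ✓

p = -2, q = 4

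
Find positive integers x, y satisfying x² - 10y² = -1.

We need x² = 10y² - 1. Try successive y:
y = 1: x² = 10·1² - 1 = 9 = 3² ✓
Check: 3² - 10·1² = 9 - 10 = -1 ✓

x = 3, y = 1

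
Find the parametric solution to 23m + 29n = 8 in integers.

Step 1: Compute gcd(23, 29) = 1.
Since 1 divides 8, solutions exist.

Step 2: Find a particular solution using extended Euclidean algorithm.
We get m₀ = -40, n₀ = 32.
Check: 23*-40 + 29*32 = 8 = 8 ✓

Step 3: Write the general solution.
m = -40 + (29/1)t = -40 + 29t
n = 32 - (23/1)t = 32 - 23t
for any integer t.

m = -40 + 29t, n = 32 - 23t for integer t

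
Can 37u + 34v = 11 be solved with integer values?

Step 1: Compute gcd(37, 34).
gcd(37, 34) = 1

Step 2: Check divisibility.
Does 1 divide 11? 11 = 1 x 11, so yes.

By the theorem on linear Diophantine equations, 37u + 34v = 11 has integer solutions if and only if gcd(37, 34) divides 11. Since 1 | 11, solutions exist.

Yes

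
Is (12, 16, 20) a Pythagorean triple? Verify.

Compute a² + b² = 12² + 16² = 144 + 256 = 400
Compute c² = 20² = 400
Since 400 = 400, confirmed.

Yes, it is a Pythagorean triple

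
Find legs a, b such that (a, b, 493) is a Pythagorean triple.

We need a² + b² = 493² = 243049.
Trying: 475² + 132² = 225625 + 17424 = 243049 ✓

(475, 132, 493)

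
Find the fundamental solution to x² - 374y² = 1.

We seek the smallest positive integers (x, y) with x² - 374y² = 1, i.e., x² = 374y² + 1.
Try successive y values:
y = 1: x² = 374·1² + 1 = 375, not a perfect square
y = 2: x² = 374·2² + 1 = 1497, not a perfect square
y = 3: x² = 374·3² + 1 = 3367, not a perfect square
... continuing the search (or via continued fractions) ...
y = 174: x² = 374·174² + 1 = 11323225, x = 3365 ✓

Verify: 3365² - 374·174² = 11323225 - 11323224 = 1 ✓

x = 3365, y = 174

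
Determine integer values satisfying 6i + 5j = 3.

Step 1: Check solvability.
gcd(6, 5) = 1
Since 1 divides 3, solutions exist.

Step 2: Apply extended Euclidean algorithm to find gcd.
We find integers such that 6*x0 + 5*y0 = 1

Step 3: Scale the particular solution.
Multiply by 3/1 = 3:
i = 3, j = -3

Step 4: Verify.
6*(3) + 5*(-3) = 3 = 3 ✓

i = 3, j = -3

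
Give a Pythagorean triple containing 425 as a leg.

We need the other leg and hypotenuse such that 425² + x² = c².
Take x = 660, c = 785: 425² + 660² = 180625 + 435600 = 616225 = 785² ✓
Triple: (425, 660, 785)

(425, 660, 785)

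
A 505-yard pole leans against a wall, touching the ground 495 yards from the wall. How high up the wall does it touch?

The ladder, wall, and ground form a right triangle with hypotenuse 505 and one leg 495.
By the Pythagorean theorem: h² = 505² - 495² = 255025 - 245025 = 10000
h = √10000 = 100 yards

100 yards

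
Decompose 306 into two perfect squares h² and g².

We need to find integers h, g > 0 such that h² + g² = 306.
Trying h = 9: g² = 306 - 9² = 306 - 81 = 225
g = 15
Check: 9² + 15² = 81 + 225 = 306 ✓

306 = 9² + 15²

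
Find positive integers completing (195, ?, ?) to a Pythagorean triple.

We need the other leg and hypotenuse such that 195² + x² = c².
Take x = 28, c = 197: 195² + 28² = 38025 + 784 = 38809 = 197² ✓
Triple: (195, 28, 197)

(195, 28, 197)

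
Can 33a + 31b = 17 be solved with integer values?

Step 1: Compute gcd(33, 31).
gcd(33, 31) = 1

Step 2: Check divisibility.
Does 1 divide 17? 17 = 1 x 17, so yes.

By the theorem on linear Diophantine equations, 33a + 31b = 17 has integer solutions if and only if gcd(33, 31) divides 17. Since 1 | 17, solutions exist.

Yes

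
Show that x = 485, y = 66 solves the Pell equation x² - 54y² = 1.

Compute x² = 485² = 235225
Compute 54y² = 54·66² = 54·4356 = 235224
x² - 54y² = 235225 - 235224 = 1
Since this equals 1, (485, 66) is a solution.

Yes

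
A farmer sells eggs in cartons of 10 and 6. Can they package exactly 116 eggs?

We need non-negative a, b with 10a + 6b = 116.
gcd(10, 6) = 2 divides 116.
Try a = 2: 6b = 116 - 20 = 96, so b = 16.
One way: 2 cartons of 10 and 16 cartons of 6.

Yes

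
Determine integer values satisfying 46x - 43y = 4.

Step 1: Check solvability.
gcd(46, 43) = 1
Since 1 divides 4, solutions exist.

Step 2: Apply extended Euclidean algorithm to find gcd.
We find integers such that 46*x0 + 43*y0 = 1

Step 3: Scale the particular solution.
Multiply by 4/1 = 4:
x = -56, y = -60

Step 4: Verify.
46*(-56) - 43*(-60) = 4 = 4 ✓

x = -56, y = -60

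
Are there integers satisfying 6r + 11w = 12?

Step 1: Compute gcd(6, 11).
gcd(6, 11) = 1

Step 2: Check divisibility.
Does 1 divide 12? 12 = 1 x 12, so yes.

By the theorem on linear Diophantine equations, 6r + 11w = 12 has integer solutions if and only if gcd(6, 11) divides 12. Since 1 | 12, solutions exist.

Yes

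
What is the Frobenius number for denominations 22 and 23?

For two coprime denominations a and b, the Frobenius number (largest value not representable as a non-negative combination) is ab - a - b.
Here gcd(22, 23) = 1, so they are coprime.
F(22, 23) = 22·23 - 22 - 23 = 506 - 45 = 461

461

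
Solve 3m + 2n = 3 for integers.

Step 1: Check solvability.
gcd(3, 2) = 1
Since 1 divides 3, solutions exist.

Step 2: Apply extended Euclidean algorithm to find gcd.
We find integers such that 3*x0 + 2*y0 = 1

Step 3: Scale the particular solution.
Multiply by 3/1 = 3:
m = 3, n = -3

Step 4: Verify.
3*(3) + 2*(-3) = 3 = 3 ✓

m = 3, n = -3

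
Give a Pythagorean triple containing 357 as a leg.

We need the other leg and hypotenuse such that 357² + x² = c².
Take x = 76, c = 365: 357² + 76² = 127449 + 5776 = 133225 = 365² ✓
Triple: (357, 76, 365)

(357, 76, 365)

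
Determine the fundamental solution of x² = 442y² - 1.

We need x² = 442y² - 1. Try successive y:
y = 1: x² = 442·1² - 1 = 441 = 21² ✓
Check: 21² - 442·1² = 441 - 442 = -1 ✓

x = 21, y = 1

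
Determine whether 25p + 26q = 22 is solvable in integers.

Step 1: Compute gcd(25, 26).
gcd(25, 26) = 1

Step 2: Check divisibility.
Does 1 divide 22? 22 = 1 x 22, so yes.

By the theorem on linear Diophantine equations, 25p + 26q = 22 has integer solutions if and only if gcd(25, 26) divides 22. Since 1 | 22, solutions exist.

Yes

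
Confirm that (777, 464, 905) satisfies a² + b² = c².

Compute a² + b² = 777² + 464² = 603729 + 215296 = 819025
Compute c² = 905² = 819025
Since 819025 = 819025, confirmed.

Yes, it is a Pythagorean triple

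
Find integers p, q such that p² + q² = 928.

We need to find integers p, q > 0 such that p² + q² = 928.
Trying p = 12: q² = 928 - 12² = 928 - 144 = 784
q = 28
Check: 12² + 28² = 144 + 784 = 928 ✓

928 = 12² + 28²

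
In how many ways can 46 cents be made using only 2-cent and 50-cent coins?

We need non-negative integers (x, y) with 2x + 50y = 46.
For each x from 0 to 23, check if (46 - 2x) is a non-negative multiple of 50.
Solutions (x, y): (23,0)
Count: 1

1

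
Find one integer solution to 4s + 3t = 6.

Step 1: Check solvability.
gcd(4, 3) = 1
Since 1 divides 6, solutions exist.

Step 2: Apply extended Euclidean algorithm to find gcd.
We find integers such that 4*x0 + 3*y0 = 1

Step 3: Scale the particular solution.
Multiply by 6/1 = 6:
s = 6, t = -6

Step 4: Verify.
4*(6) + 3*(-6) = 6 = 6 ✓

s = 6, t = -6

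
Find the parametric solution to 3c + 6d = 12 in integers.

Step 1: Compute gcd(3, 6) = 3.
Since 3 divides 12, solutions exist.

Step 2: Find a particular solution using extended Euclidean algorithm.
We get c₀ = 4, d₀ = 0.
Check: 3*4 + 6*0 = 12 = 12 ✓

Step 3: Write the general solution.
c = 4 + (6/3)t = 4 + 2t
d = 0 - (3/3)t = 0 - 1t
for any integer t.

c = 4 + 2t, d = 0 - 1t for integer t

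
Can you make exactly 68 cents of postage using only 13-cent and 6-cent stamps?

We need non-negative x, y with 13x + 6y = 68.
gcd(13, 6) = 1 divides 68, so integer solutions exist.
Search for a non-negative one: x = 2 gives 6y = 68 - 26 = 42, so y = 7.
Check: 13·2 + 6·7 = 68 ✓

Yes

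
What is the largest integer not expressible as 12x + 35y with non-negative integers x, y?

For two coprime denominations a and b, the Frobenius number (largest value not representable as a non-negative combination) is ab - a - b.
Here gcd(12, 35) = 1, so they are coprime.
F(12, 35) = 12·35 - 12 - 35 = 420 - 47 = 373

373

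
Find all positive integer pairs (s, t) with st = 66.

The positive divisors of 66 are: 1, 2, 3, 6, 11, 22, 33, 66.
Each divisor d gives the pair (d, 66/d):
(1, 66), (2, 33), (3, 22), (6, 11), (11, 6), (22, 3), (33, 2), (66, 1)

(1, 66), (2, 33), (3, 22), (6, 11), (11, 6), (22, 3), (33, 2), (66, 1)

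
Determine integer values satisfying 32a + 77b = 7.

Step 1: Check solvability.
gcd(32, 77) = 1
Since 1 divides 7, solutions exist.

Step 2: Apply extended Euclidean algorithm to find gcd.
We find integers such that 32*x0 + 77*y0 = 1

Step 3: Scale the particular solution.
Multiply by 7/1 = 7:
a = -84, b = 35

Step 4: Verify.
32*(-84) + 77*(35) = 7 = 7 ✓

a = -84, b = 35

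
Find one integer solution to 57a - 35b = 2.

Step 1: Check solvability.
gcd(57, 35) = 1
Since 1 divides 2, solutions exist.

Step 2: Apply extended Euclidean algorithm to find gcd.
We find integers such that 57*x0 + 35*y0 = 1

Step 3: Scale the particular solution.
Multiply by 2/1 = 2:
a = 16, b = 26

Step 4: Verify.
57*(16) - 35*(26) = 2 = 2 ✓

a = 16, b = 26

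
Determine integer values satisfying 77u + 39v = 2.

Step 1: Check solvability.
gcd(77, 39) = 1
Since 1 divides 2, solutions exist.

Step 2: Apply extended Euclidean algorithm to find gcd.
We find integers such that 77*x0 + 39*y0 = 1

Step 3: Scale the particular solution.
Multiply by 2/1 = 2:
u = -2, v = 4

Step 4: Verify.
77*(-2) + 39*(4) = 2 = 2 ✓

u = -2, v = 4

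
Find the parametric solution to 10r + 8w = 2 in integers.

Step 1: Compute gcd(10, 8) = 2.
Since 2 divides 2, solutions exist.

Step 2: Find a particular solution using extended Euclidean algorithm.
We get r₀ = 1, w₀ = -1.
Check: 10*1 + 8*-1 = 2 = 2 ✓

Step 3: Write the general solution.
r = 1 + (8/2)t = 1 + 4t
w = -1 - (10/2)t = -1 - 5t
for any integer t.

r = 1 + 4t, w = -1 - 5t for integer t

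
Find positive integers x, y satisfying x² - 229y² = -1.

We need x² = 229y² - 1. Try successive y:
y = 1: x² = 229·1² - 1 = 228, not a perfect square
y = 2: x² = 229·2² - 1 = 915, not a perfect square
y = 3: x² = 229·3² - 1 = 2060, not a perfect square
...
y = 113: x² = 229·113² - 1 = 2924100 = 1710² ✓
Check: 1710² - 229·113² = 2924100 - 2924101 = -1 ✓

x = 1710, y = 113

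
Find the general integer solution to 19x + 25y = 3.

Step 1: Compute gcd(19, 25) = 1.
Since 1 divides 3, solutions exist.

Step 2: Find a particular solution using extended Euclidean algorithm.
We get x₀ = 12, y₀ = -9.
Check: 19*12 + 25*-9 = 3 = 3 ✓

Step 3: Write the general solution.
x = 12 + (25/1)t = 12 + 25t
y = -9 - (19/1)t = -9 - 19t
for any integer t.

x = 12 + 25t, y = -9 - 19t for integer t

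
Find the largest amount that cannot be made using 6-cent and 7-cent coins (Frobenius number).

For two coprime denominations a and b, the Frobenius number (largest value not representable as a non-negative combination) is ab - a - b.
Here gcd(6, 7) = 1, so they are coprime.
F(6, 7) = 6·7 - 6 - 7 = 42 - 13 = 29

29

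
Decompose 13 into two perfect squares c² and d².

We need to find integers c, d > 0 such that c² + d² = 13.
Trying c = 2: d² = 13 - 2² = 13 - 4 = 9
d = 3
Check: 2² + 3² = 4 + 9 = 13 ✓

13 = 2² + 3²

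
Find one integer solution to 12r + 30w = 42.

Step 1: Check solvability.
gcd(12, 30) = 6
Since 6 divides 42, solutions exist.

Step 2: Apply extended Euclidean algorithm to find gcd.
We find integers such that 12*x0 + 30*y0 = 6

Step 3: Scale the particular solution.
Multiply by 42/6 = 7:
r = -14, w = 7

Step 4: Verify.
12*(-14) + 30*(7) = 42 = 42 ✓

r = -14, w = 7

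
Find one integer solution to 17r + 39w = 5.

Step 1: Check solvability.
gcd(17, 39) = 1
Since 1 divides 5, solutions exist.

Step 2: Apply extended Euclidean algorithm to find gcd.
We find integers such that 17*x0 + 39*y0 = 1

Step 3: Scale the particular solution.
Multiply by 5/1 = 5:
r = -80, w = 35

Step 4: Verify.
17*(-80) + 39*(35) = 5 = 5 ✓

r = -80, w = 35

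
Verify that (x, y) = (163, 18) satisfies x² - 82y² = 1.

Compute x² = 163² = 26569
Compute 82y² = 82·18² = 82·324 = 26568
x² - 82y² = 26569 - 26568 = 1
Since this equals 1, (163, 18) is a solution.

Yes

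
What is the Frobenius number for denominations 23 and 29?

For two coprime denominations a and b, the Frobenius number (largest value not representable as a non-negative combination) is ab - a - b.
Here gcd(23, 29) = 1, so they are coprime.
F(23, 29) = 23·29 - 23 - 29 = 667 - 52 = 615

615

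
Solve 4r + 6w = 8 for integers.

Step 1: Check solvability.
gcd(4, 6) = 2
Since 2 divides 8, solutions exist.

Step 2: Apply extended Euclidean algorithm to find gcd.
We find integers such that 4*x0 + 6*y0 = 2

Step 3: Scale the particular solution.
Multiply by 8/2 = 4:
r = -4, w = 4

Step 4: Verify.
4*(-4) + 6*(4) = 8 = 8 ✓

r = -4, w = 4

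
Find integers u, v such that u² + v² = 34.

We need to find integers u, v > 0 such that u² + v² = 34.
Trying u = 3: v² = 34 - 3² = 34 - 9 = 25
v = 5
Check: 3² + 5² = 9 + 25 = 34 ✓

34 = 3² + 5²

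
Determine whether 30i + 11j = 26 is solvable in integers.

Step 1: Compute gcd(30, 11).
gcd(30, 11) = 1

Step 2: Check divisibility.
Does 1 divide 26? 26 = 1 x 26, so yes.

By the theorem on linear Diophantine equations, 30i + 11j = 26 has integer solutions if and only if gcd(30, 11) divides 26. Since 1 | 26, solutions exist.

Yes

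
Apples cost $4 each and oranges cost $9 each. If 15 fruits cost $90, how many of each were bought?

Let a = apples, o = oranges.
a + o = 15
4a + 9o = 90
Substitute o = 15 - a:
4a + 9(15 - a) = 90
(4 - 9)a = 90 - 135
-5a = -45
a = 9, o = 15 - 9 = 6

Apples: 9, Oranges: 6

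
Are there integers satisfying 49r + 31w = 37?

Step 1: Compute gcd(49, 31).
gcd(49, 31) = 1

Step 2: Check divisibility.
Does 1 divide 37? 37 = 1 x 37, so yes.

By the theorem on linear Diophantine equations, 49r + 31w = 37 has integer solutions if and only if gcd(49, 31) divides 37. Since 1 | 37, solutions exist.

Yes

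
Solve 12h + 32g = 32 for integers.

Step 1: Check solvability.
gcd(12, 32) = 4
Since 4 divides 32, solutions exist.

Step 2: Apply extended Euclidean algorithm to find gcd.
We find integers such that 12*x0 + 32*y0 = 4

Step 3: Scale the particular solution.
Multiply by 32/4 = 8:
h = 24, g = -8

Step 4: Verify.
12*(24) + 32*(-8) = 32 = 32 ✓

h = 24, g = -8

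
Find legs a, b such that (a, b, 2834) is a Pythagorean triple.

We need a² + b² = 2834² = 8031556.
Trying: 530² + 2784² = 280900 + 7750656 = 8031556 ✓

(530, 2784, 2834)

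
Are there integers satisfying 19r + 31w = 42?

Step 1: Compute gcd(19, 31).
gcd(19, 31) = 1

Step 2: Check divisibility.
Does 1 divide 42? 42 = 1 x 42, so yes.

By the theorem on linear Diophantine equations, 19r + 31w = 42 has integer solutions if and only if gcd(19, 31) divides 42. Since 1 | 42, solutions exist.

Yes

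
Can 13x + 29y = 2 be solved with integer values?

Step 1: Compute gcd(13, 29).
gcd(13, 29) = 1

Step 2: Check divisibility.
Does 1 divide 2? 2 = 1 x 2, so yes.

By the theorem on linear Diophantine equations, 13x + 29y = 2 has integer solutions if and only if gcd(13, 29) divides 2. Since 1 | 2, solutions exist.

Yes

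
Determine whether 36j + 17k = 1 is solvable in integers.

Step 1: Compute gcd(36, 17).
gcd(36, 17) = 1

Step 2: Check divisibility.
Does 1 divide 1? 1 = 1 x 1, so yes.

By the theorem on linear Diophantine equations, 36j + 17k = 1 has integer solutions if and only if gcd(36, 17) divides 1. Since 1 | 1, solutions exist.

Yes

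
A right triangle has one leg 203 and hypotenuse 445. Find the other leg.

b² = c² - a² = 198025 - 41209 = 156816
b = 396

396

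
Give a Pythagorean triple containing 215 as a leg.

We need the other leg and hypotenuse such that 215² + x² = c².
Take x = 912, c = 937: 215² + 912² = 46225 + 831744 = 877969 = 937² ✓
Triple: (215, 912, 937)

(215, 912, 937)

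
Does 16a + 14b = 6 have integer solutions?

Step 1: Compute gcd(16, 14).
gcd(16, 14) = 2

Step 2: Check divisibility.
Does 2 divide 6? 6 = 2 x 3, so yes.

By the theorem on linear Diophantine equations, 16a + 14b = 6 has integer solutions if and only if gcd(16, 14) divides 6. Since 2 | 6, solutions exist.

Yes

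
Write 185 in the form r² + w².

We need to find integers r, w > 0 such that r² + w² = 185.
Trying r = 4: w² = 185 - 4² = 185 - 16 = 169
w = 13
Check: 4² + 13² = 16 + 169 = 185 ✓

185 = 4² + 13²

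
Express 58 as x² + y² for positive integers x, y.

We need to find integers x, y > 0 such that x² + y² = 58.
Trying x = 3: y² = 58 - 3² = 58 - 9 = 49
y = 7
Check: 3² + 7² = 9 + 49 = 58 ✓

58 = 3² + 7²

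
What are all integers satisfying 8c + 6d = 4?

Step 1: Compute gcd(8, 6) = 2.
Since 2 divides 4, solutions exist.

Step 2: Find a particular solution using extended Euclidean algorithm.
We get c₀ = 2, d₀ = -2.
Check: 8*2 + 6*-2 = 4 = 4 ✓

Step 3: Write the general solution.
c = 2 + (6/2)t = 2 + 3t
d = -2 - (8/2)t = -2 - 4t
for any integer t.

c = 2 + 3t, d = -2 - 4t for integer t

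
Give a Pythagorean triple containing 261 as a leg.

We need the other leg and hypotenuse such that 261² + x² = c².
Take x = 380, c = 461: 261² + 380² = 68121 + 144400 = 212521 = 461² ✓
Triple: (261, 380, 461)

(261, 380, 461)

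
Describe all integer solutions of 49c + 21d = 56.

Step 1: Compute gcd(49, 21) = 7.
Since 7 divides 56, solutions exist.

Step 2: Find a particular solution using extended Euclidean algorithm.
We get c₀ = 8, d₀ = -16.
Check: 49*8 + 21*-16 = 56 = 56 ✓

Step 3: Write the general solution.
c = 8 + (21/7)t = 8 + 3t
d = -16 - (49/7)t = -16 - 7t
for any integer t.

c = 8 + 3t, d = -16 - 7t for integer t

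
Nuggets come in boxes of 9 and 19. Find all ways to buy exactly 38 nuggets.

We need non-negative integers (x, y) with 9x + 19y = 38.
For each x in 0..4, check if 38 - 9x is a non-negative multiple of 19.
x = 0: 19y = 38, y = 2 ✓

(0 boxes of 9, 2 boxes of 19)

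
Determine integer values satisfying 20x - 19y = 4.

Step 1: Check solvability.
gcd(20, 19) = 1
Since 1 divides 4, solutions exist.

Step 2: Apply extended Euclidean algorithm to find gcd.
We find integers such that 20*x0 + 19*y0 = 1

Step 3: Scale the particular solution.
Multiply by 4/1 = 4:
x = 4, y = 4

Step 4: Verify.
20*(4) - 19*(4) = 4 = 4 ✓

x = 4, y = 4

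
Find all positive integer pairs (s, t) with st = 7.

The positive divisors of 7 are: 1, 7.
Each divisor d gives the pair (d, 7/d):
(1, 7), (7, 1)

(1, 7), (7, 1)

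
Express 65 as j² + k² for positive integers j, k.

We need to find integers j, k > 0 such that j² + k² = 65.
Trying j = 1: k² = 65 - 1² = 65 - 1 = 64
k = 8
Check: 1² + 8² = 1 + 64 = 65 ✓

65 = 1² + 8²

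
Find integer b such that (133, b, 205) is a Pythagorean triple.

b² = c² - a² = 205² - 133² = 42025 - 17689 = 24336
b = sqrt(24336) = 156

156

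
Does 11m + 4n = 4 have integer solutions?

Step 1: Compute gcd(11, 4).
gcd(11, 4) = 1

Step 2: Check divisibility.
Does 1 divide 4? 4 = 1 x 4, so yes.

By the theorem on linear Diophantine equations, 11m + 4n = 4 has integer solutions if and only if gcd(11, 4) divides 4. Since 1 | 4, solutions exist.

Yes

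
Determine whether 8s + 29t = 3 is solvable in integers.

Step 1: Compute gcd(8, 29).
gcd(8, 29) = 1

Step 2: Check divisibility.
Does 1 divide 3? 3 = 1 x 3, so yes.

By the theorem on linear Diophantine equations, 8s + 29t = 3 has integer solutions if and only if gcd(8, 29) divides 3. Since 1 | 3, solutions exist.

Yes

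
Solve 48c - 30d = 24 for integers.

Step 1: Check solvability.
gcd(48, 30) = 6
Since 6 divides 24, solutions exist.

Step 2: Apply extended Euclidean algorithm to find gcd.
We find integers such that 48*x0 + 30*y0 = 6

Step 3: Scale the particular solution.
Multiply by 24/6 = 4:
c = 8, d = 12

Step 4: Verify.
48*(8) - 30*(12) = 24 = 24 ✓

c = 8, d = 12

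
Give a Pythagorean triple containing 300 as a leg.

We need the other leg and hypotenuse such that 300² + x² = c².
Take x = 1105, c = 1145: 300² + 1105² = 90000 + 1221025 = 1311025 = 1145² ✓
Triple: (1105, 300, 1145)

(1105, 300, 1145)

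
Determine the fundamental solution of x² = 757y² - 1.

We need x² = 757y² - 1. Try successive y:
y = 1: x² = 757·1² - 1 = 756, not a perfect square
y = 2: x² = 757·2² - 1 = 3027, not a perfect square
y = 3: x² = 757·3² - 1 = 6812, not a perfect square
...
y = 49769: x² = 757·49769² - 1 = 1875053694276 = 1369326² ✓
Check: 1369326² - 757·49769² = 1875053694276 - 1875053694277 = -1 ✓

x = 1369326, y = 49769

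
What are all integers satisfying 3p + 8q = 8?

Step 1: Compute gcd(3, 8) = 1.
Since 1 divides 8, solutions exist.

Step 2: Find a particular solution using extended Euclidean algorithm.
We get p₀ = 24, q₀ = -8.
Check: 3*24 + 8*-8 = 8 = 8 ✓

Step 3: Write the general solution.
p = 24 + (8/1)t = 24 + 8t
q = -8 - (3/1)t = -8 - 3t
for any integer t.

p = 24 + 8t, q = -8 - 3t for integer t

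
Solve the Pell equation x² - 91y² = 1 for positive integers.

We seek the smallest positive integers (x, y) with x² - 91y² = 1, i.e., x² = 91y² + 1.
Try successive y values:
y = 1: x² = 91·1² + 1 = 92, not a perfect square
y = 2: x² = 91·2² + 1 = 365, not a perfect square
y = 3: x² = 91·3² + 1 = 820, not a perfect square
... continuing the search (or via continued fractions) ...
y = 165: x² = 91·165² + 1 = 2477476, x = 1574 ✓

Verify: 1574² - 91·165² = 2477476 - 2477475 = 1 ✓

x = 1574, y = 165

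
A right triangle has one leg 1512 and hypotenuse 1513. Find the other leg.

a² = c² - b² = 2289169 - 2286144 = 3025
a = 55

55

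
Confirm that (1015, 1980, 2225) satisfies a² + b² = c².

Compute a² + b² = 1015² + 1980² = 1030225 + 3920400 = 4950625
Compute c² = 2225² = 4950625
Since 4950625 = 4950625, confirmed.

Yes, it is a Pythagorean triple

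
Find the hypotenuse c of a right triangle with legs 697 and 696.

c² = a² + b² = 697² + 696² = 485809 + 484416 = 970225
c = sqrt(970225) = 985

985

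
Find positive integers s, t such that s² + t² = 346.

Search for s with 346 - s² a perfect square.
s = 11: 346 - 11² = 346 - 121 = 225 = 15² ✓
So s = 11, t = 15.

s = 11, t = 15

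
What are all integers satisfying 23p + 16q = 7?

Step 1: Compute gcd(23, 16) = 1.
Since 1 divides 7, solutions exist.

Step 2: Find a particular solution using extended Euclidean algorithm.
We get p₀ = 49, q₀ = -70.
Check: 23*49 + 16*-70 = 7 = 7 ✓

Step 3: Write the general solution.
p = 49 + (16/1)t = 49 + 16t
q = -70 - (23/1)t = -70 - 23t
for any integer t.

p = 49 + 16t, q = -70 - 23t for integer t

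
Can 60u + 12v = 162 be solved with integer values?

Step 1: Compute gcd(60, 12).
gcd(60, 12) = 12

Step 2: Check divisibility.
Does 12 divide 162? 162 = 12 x 13 + 6, so no.

By the theorem on linear Diophantine equations, 60u + 12v = 162 has integer solutions if and only if gcd(60, 12) divides 162. Since 12 does not divide 162, no solutions exist.

No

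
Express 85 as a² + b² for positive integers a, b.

We need to find integers a, b > 0 such that a² + b² = 85.
Trying a = 2: b² = 85 - 2² = 85 - 4 = 81
b = 9
Check: 2² + 9² = 4 + 81 = 85 ✓

85 = 2² + 9²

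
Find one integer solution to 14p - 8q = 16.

Step 1: Check solvability.
gcd(14, 8) = 2
Since 2 divides 16, solutions exist.

Step 2: Apply extended Euclidean algorithm to find gcd.
We find integers such that 14*x0 + 8*y0 = 2

Step 3: Scale the particular solution.
Multiply by 16/2 = 8:
p = -8, q = -16

Step 4: Verify.
14*(-8) - 8*(-16) = 16 = 16 ✓

p = -8, q = -16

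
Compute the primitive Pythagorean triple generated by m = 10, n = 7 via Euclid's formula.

a = m² - n² = 10² - 7² = 100 - 49 = 51
b = 2mn = 2·10·7 = 140
c = m² + n² = 100 + 49 = 149
Verify: 51² + 140² = 2601 + 19600 = 22201 = 149² ✓

(51, 140, 149)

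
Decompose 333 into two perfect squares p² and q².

We need to find integers p, q > 0 such that p² + q² = 333.
Trying p = 3: q² = 333 - 3² = 333 - 9 = 324
q = 18
Check: 3² + 18² = 9 + 324 = 333 ✓

333 = 3² + 18²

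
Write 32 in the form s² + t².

We need to find integers s, t > 0 such that s² + t² = 32.
Trying s = 4: t² = 32 - 4² = 32 - 16 = 16
t = 4
Check: 4² + 4² = 16 + 16 = 32 ✓

32 = 4² + 4²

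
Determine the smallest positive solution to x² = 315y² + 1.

We seek the smallest positive integers (x, y) with x² - 315y² = 1, i.e., x² = 315y² + 1.
Try successive y values:
y = 1: x² = 315·1² + 1 = 316, not a perfect square
y = 2: x² = 315·2² + 1 = 1261, not a perfect square
y = 3: x² = 315·3² + 1 = 2836, not a perfect square
... continuing the search (or via continued fractions) ...
y = 4: x² = 315·4² + 1 = 5041, x = 71 ✓

Verify: 71² - 315·4² = 5041 - 5040 = 1 ✓

x = 71, y = 4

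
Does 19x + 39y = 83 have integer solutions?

Step 1: Compute gcd(19, 39).
gcd(19, 39) = 1

Step 2: Check divisibility.
Does 1 divide 83? 83 = 1 x 83, so yes.

By the theorem on linear Diophantine equations, 19x + 39y = 83 has integer solutions if and only if gcd(19, 39) divides 83. Since 1 | 83, solutions exist.

Yes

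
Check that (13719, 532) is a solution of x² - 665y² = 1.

Compute x² = 13719² = 188210961
Compute 665y² = 665·532² = 665·283024 = 188210960
x² - 665y² = 188210961 - 188210960 = 1
Since this equals 1, (13719, 532) is a solution.

Yes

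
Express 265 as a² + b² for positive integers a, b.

We need to find integers a, b > 0 such that a² + b² = 265.
Trying a = 3: b² = 265 - 3² = 265 - 9 = 256
b = 16
Check: 3² + 16² = 9 + 256 = 265 ✓

265 = 3² + 16²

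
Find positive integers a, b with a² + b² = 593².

We need a² + b² = 593² = 351649.
Trying: 465² + 368² = 216225 + 135424 = 351649 ✓

(465, 368, 593)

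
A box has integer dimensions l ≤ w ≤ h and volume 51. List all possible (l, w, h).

Iterate l from 1 to ⌊51^(1/3)⌋. For each l dividing 51, iterate w ≥ l with w dividing 51/l, and set h = 51/(l·w).
Triples found (2): (1×1×51), (1×3×17)

(1×1×51), (1×3×17)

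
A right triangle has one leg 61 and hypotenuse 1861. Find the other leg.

b² = c² - a² = 3463321 - 3721 = 3459600
b = 1860

1860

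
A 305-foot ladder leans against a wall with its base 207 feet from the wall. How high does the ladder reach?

The ladder, wall, and ground form a right triangle with hypotenuse 305 and one leg 207.
By the Pythagorean theorem: h² = 305² - 207² = 93025 - 42849 = 50176
h = √50176 = 224 feet

224 feet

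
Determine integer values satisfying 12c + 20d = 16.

Step 1: Check solvability.
gcd(12, 20) = 4
Since 4 divides 16, solutions exist.

Step 2: Apply extended Euclidean algorithm to find gcd.
We find integers such that 12*x0 + 20*y0 = 4

Step 3: Scale the particular solution.
Multiply by 16/4 = 4:
c = 8, d = -4

Step 4: Verify.
12*(8) + 20*(-4) = 16 = 16 ✓

c = 8, d = -4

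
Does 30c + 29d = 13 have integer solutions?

Step 1: Compute gcd(30, 29).
gcd(30, 29) = 1

Step 2: Check divisibility.
Does 1 divide 13? 13 = 1 x 13, so yes.

By the theorem on linear Diophantine equations, 30c + 29d = 13 has integer solutions if and only if gcd(30, 29) divides 13. Since 1 | 13, solutions exist.

Yes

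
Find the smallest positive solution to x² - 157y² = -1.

We need x² = 157y² - 1. Try successive y:
y = 1: x² = 157·1² - 1 = 156, not a perfect square
y = 2: x² = 157·2² - 1 = 627, not a perfect square
y = 3: x² = 157·3² - 1 = 1412, not a perfect square
...
y = 385645: x² = 157·385645² - 1 = 23349364365924 = 4832118² ✓
Check: 4832118² - 157·385645² = 23349364365924 - 23349364365925 = -1 ✓

x = 4832118, y = 385645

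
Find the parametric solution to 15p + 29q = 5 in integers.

Step 1: Compute gcd(15, 29) = 1.
Since 1 divides 5, solutions exist.

Step 2: Find a particular solution using extended Euclidean algorithm.
We get p₀ = 10, q₀ = -5.
Check: 15*10 + 29*-5 = 5 = 5 ✓

Step 3: Write the general solution.
p = 10 + (29/1)t = 10 + 29t
q = -5 - (15/1)t = -5 - 15t
for any integer t.

p = 10 + 29t, q = -5 - 15t for integer t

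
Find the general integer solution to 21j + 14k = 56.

Step 1: Compute gcd(21, 14) = 7.
Since 7 divides 56, solutions exist.

Step 2: Find a particular solution using extended Euclidean algorithm.
We get j₀ = 8, k₀ = -8.
Check: 21*8 + 14*-8 = 56 = 56 ✓

Step 3: Write the general solution.
j = 8 + (14/7)t = 8 + 2t
k = -8 - (21/7)t = -8 - 3t
for any integer t.

j = 8 + 2t, k = -8 - 3t for integer t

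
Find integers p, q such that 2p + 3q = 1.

Step 1: Check solvability.
gcd(2, 3) = 1
Since 1 divides 1, solutions exist.

Step 2: Apply extended Euclidean algorithm to find gcd.
We find integers such that 2*x0 + 3*y0 = 1

Step 3: Scale the particular solution.
Multiply by 1/1 = 1:
p = -1, q = 1

Step 4: Verify.
2*(-1) + 3*(1) = 1 = 1 ✓

p = -1, q = 1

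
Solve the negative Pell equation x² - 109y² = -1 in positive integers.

We need x² = 109y² - 1. Try successive y:
y = 1: x² = 109·1² - 1 = 108, not a perfect square
y = 2: x² = 109·2² - 1 = 435, not a perfect square
y = 3: x² = 109·3² - 1 = 980, not a perfect square
...
y = 851525: x² = 109·851525² - 1 = 79035335993124 = 8890182² ✓
Check: 8890182² - 109·851525² = 79035335993124 - 79035335993125 = -1 ✓

x = 8890182, y = 851525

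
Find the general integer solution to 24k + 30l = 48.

Step 1: Compute gcd(24, 30) = 6.
Since 6 divides 48, solutions exist.

Step 2: Find a particular solution using extended Euclidean algorithm.
We get k₀ = -8, l₀ = 8.
Check: 24*-8 + 30*8 = 48 = 48 ✓

Step 3: Write the general solution.
k = -8 + (30/6)t = -8 + 5t
l = 8 - (24/6)t = 8 - 4t
for any integer t.

k = -8 + 5t, l = 8 - 4t for integer t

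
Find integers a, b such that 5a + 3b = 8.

Step 1: Check solvability.
gcd(5, 3) = 1
Since 1 divides 8, solutions exist.

Step 2: Apply extended Euclidean algorithm to find gcd.
We find integers such that 5*x0 + 3*y0 = 1

Step 3: Scale the particular solution.
Multiply by 8/1 = 8:
a = -8, b = 16

Step 4: Verify.
5*(-8) + 3*(16) = 8 = 8 ✓

a = -8, b = 16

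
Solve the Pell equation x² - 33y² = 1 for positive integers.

We seek the smallest positive integers (x, y) with x² - 33y² = 1, i.e., x² = 33y² + 1.
Try successive y values:
y = 1: x² = 33·1² + 1 = 34, not a perfect square
y = 2: x² = 33·2² + 1 = 133, not a perfect square
y = 3: x² = 33·3² + 1 = 298, not a perfect square
... continuing the search (or via continued fractions) ...
y = 4: x² = 33·4² + 1 = 529, x = 23 ✓

Verify: 23² - 33·4² = 529 - 528 = 1 ✓

x = 23, y = 4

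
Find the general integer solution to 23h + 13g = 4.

Step 1: Compute gcd(23, 13) = 1.
Since 1 divides 4, solutions exist.

Step 2: Find a particular solution using extended Euclidean algorithm.
We get h₀ = 16, g₀ = -28.
Check: 23*16 + 13*-28 = 4 = 4 ✓

Step 3: Write the general solution.
h = 16 + (13/1)t = 16 + 13t
g = -28 - (23/1)t = -28 - 23t
for any integer t.

h = 16 + 13t, g = -28 - 23t for integer t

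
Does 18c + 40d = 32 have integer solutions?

Step 1: Compute gcd(18, 40).
gcd(18, 40) = 2

Step 2: Check divisibility.
Does 2 divide 32? 32 = 2 x 16, so yes.

By the theorem on linear Diophantine equations, 18c + 40d = 32 has integer solutions if and only if gcd(18, 40) divides 32. Since 2 | 32, solutions exist.

Yes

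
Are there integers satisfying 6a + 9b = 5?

Step 1: Compute gcd(6, 9).
gcd(6, 9) = 3

Step 2: Check divisibility.
Does 3 divide 5? 5 = 3 x 1 + 2, so no.

By the theorem on linear Diophantine equations, 6a + 9b = 5 has integer solutions if and only if gcd(6, 9) divides 5. Since 3 does not divide 5, no solutions exist.

No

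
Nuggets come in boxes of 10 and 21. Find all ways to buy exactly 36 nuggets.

We need non-negative integers (x, y) with 10x + 21y = 36.
For each x in 0..3, check if 36 - 10x is a non-negative multiple of 21.
No x yields an integer y ≥ 0.

No solution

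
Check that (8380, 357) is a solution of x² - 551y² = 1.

Compute x² = 8380² = 70224400
Compute 551y² = 551·357² = 551·127449 = 70224399
x² - 551y² = 70224400 - 70224399 = 1
Since this equals 1, (8380, 357) is a solution.

Yes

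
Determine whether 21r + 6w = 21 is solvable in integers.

Step 1: Compute gcd(21, 6).
gcd(21, 6) = 3

Step 2: Check divisibility.
Does 3 divide 21? 21 = 3 x 7, so yes.

By the theorem on linear Diophantine equations, 21r + 6w = 21 has integer solutions if and only if gcd(21, 6) divides 21. Since 3 | 21, solutions exist.

Yes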